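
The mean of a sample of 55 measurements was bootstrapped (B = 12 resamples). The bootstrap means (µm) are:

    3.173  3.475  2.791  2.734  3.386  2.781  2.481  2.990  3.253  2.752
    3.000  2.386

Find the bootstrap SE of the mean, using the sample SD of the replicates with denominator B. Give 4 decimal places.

SE* = 0.3273

Bootstrap SE is the standard deviation of the 12 replicate means.
Mean of replicates: (3.173 + 3.475 + 2.791 + 2.734 + 3.386 + 2.781 + 2.481 + 2.990 + 3.253 + 2.752 + 3.000 + 2.386) / 12 = 35.20200 / 12 = 2.93350
Sum of squared deviations: (+0.23950)² + (+0.54150)² + (−0.14250)² + (−0.19950)² + (+0.45250)² + (−0.15250)² + (−0.45250)² + (+0.05650)² + (+0.31950)² + (−0.18150)² + (+0.06650)² + (−0.54750)² = 1.28585
Variance = 1.28585 / 12 = 0.10715
SE* = √0.10715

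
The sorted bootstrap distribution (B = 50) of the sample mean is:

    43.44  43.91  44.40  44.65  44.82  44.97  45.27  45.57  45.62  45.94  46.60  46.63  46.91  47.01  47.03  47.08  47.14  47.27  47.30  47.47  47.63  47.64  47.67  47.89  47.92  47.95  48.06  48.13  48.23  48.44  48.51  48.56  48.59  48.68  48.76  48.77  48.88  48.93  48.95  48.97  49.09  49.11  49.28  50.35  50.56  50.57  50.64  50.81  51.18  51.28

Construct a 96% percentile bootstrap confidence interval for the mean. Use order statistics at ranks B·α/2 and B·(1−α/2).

(43.44, 51.18)

α = 0.04; lower rank = 50 × 0.020 = 1; upper rank = 50 × 0.980 = 49.
The 1st smallest replicate is 43.44; the 49th is 51.18.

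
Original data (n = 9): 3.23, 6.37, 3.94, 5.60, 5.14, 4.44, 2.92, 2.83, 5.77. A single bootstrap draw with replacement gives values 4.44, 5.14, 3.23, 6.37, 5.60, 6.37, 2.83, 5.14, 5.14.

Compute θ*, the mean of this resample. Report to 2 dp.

Mean = (4.44 + 5.14 + 3.23 + 6.37 + 5.60 + 6.37 + 2.83 + 5.14 + 5.14) / 9 = 44.260 / 9 = 4.92

θ* = 4.92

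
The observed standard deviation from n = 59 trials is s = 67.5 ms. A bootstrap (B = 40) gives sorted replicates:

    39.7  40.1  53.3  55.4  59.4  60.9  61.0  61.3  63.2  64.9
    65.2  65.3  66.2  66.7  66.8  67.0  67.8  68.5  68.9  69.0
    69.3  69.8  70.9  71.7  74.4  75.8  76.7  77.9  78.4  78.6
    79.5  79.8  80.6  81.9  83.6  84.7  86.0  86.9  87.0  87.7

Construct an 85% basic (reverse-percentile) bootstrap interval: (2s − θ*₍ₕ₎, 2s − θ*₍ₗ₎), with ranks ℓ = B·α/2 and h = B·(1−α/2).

Percentile endpoints at ranks 3 and 37: θ*₍3₎ = 53.3, θ*₍37₎ = 86.0.
Basic interval reflects these around s:
  lower = 2 × 67.5 − 86.0 = 49.0
  upper = 2 × 67.5 − 53.3 = 81.7

(49.0, 81.7)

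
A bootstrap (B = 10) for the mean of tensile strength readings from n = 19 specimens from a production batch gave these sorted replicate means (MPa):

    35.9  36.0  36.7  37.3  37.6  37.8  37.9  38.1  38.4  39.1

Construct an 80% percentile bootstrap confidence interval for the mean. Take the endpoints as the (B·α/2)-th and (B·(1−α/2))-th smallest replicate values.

(35.9, 38.4)

α = 0.20; lower rank = 10 × 0.100 = 1; upper rank = 10 × 0.900 = 9.
The 1st smallest replicate is 35.9; the 9th is 38.4.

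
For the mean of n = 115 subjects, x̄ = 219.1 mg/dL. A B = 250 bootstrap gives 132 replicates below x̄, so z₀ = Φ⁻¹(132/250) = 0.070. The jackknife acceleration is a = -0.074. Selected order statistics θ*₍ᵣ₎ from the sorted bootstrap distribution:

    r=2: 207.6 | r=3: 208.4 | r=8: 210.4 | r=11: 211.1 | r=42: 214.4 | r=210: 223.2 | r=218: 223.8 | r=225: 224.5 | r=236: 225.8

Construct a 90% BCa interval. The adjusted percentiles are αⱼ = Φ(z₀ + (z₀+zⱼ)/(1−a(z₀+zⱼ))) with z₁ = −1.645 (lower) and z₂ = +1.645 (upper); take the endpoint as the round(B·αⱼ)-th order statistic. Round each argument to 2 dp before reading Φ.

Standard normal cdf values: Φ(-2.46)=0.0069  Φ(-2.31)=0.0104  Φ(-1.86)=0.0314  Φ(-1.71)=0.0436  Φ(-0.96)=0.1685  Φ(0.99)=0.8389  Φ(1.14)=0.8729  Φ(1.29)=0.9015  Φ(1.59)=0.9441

Lower: z₀ + z₁ = 0.070 + (-1.645) = -1.575; 1 − a(z₀+z₁) = 1 − (-0.074)(-1.575) = 0.8835; argument = 0.070 + (-1.575)/0.8835 = -1.7128 → -1.71.
α₁ = Φ(-1.71) = 0.0436; rank = round(250 × 0.0436) = 11; θ*₍11₎ = 211.1.
Upper: z₀ + z₂ = 1.715; 1 − a(z₀+z₂) = 1.1269; argument = 1.5919 → 1.59; α₂ = 0.9441; rank = 236; θ*₍236₎ = 225.8.

(211.1, 225.8)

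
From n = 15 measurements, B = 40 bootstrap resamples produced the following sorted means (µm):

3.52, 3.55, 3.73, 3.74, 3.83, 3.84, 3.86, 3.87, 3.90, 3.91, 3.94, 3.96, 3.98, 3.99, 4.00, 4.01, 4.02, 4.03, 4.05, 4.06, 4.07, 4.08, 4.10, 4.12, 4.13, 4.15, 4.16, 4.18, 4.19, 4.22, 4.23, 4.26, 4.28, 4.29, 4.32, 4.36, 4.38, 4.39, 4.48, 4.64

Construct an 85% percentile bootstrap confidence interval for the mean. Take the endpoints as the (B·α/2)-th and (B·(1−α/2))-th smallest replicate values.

(3.73, 4.38)

α = 0.15; lower rank = 40 × 0.075 = 3; upper rank = 40 × 0.925 = 37.
The 3rd smallest replicate is 3.73; the 37th is 4.38.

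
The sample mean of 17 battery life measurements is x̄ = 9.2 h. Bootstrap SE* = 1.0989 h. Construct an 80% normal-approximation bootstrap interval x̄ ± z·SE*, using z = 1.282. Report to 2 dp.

(7.79, 10.61)

Margin = 1.282 × 1.0989 = 1.409
Interval: 9.2 ± 1.409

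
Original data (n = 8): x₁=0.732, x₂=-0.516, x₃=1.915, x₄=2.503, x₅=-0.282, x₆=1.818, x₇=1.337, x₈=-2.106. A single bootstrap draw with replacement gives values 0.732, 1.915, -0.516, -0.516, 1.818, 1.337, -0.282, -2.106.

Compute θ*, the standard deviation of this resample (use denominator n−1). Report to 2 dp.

θ* = 1.40

Mean = 0.2978; sum of squared deviations = 13.6338
s² = 13.6338 / 7 = 1.9477
s = √1.9477 = 1.40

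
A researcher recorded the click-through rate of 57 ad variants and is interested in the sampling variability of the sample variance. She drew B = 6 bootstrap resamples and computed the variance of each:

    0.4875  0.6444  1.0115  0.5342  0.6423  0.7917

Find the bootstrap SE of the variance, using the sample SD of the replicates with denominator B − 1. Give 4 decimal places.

Bootstrap SE is the standard deviation of the 6 replicate variances.
Mean of replicates: (0.4875 + 0.6444 + 1.0115 + 0.5342 + 0.6423 + 0.7917) / 6 = 4.11160 / 6 = 0.68527
Sum of squared deviations: (−0.19777)² + (−0.04087)² + (+0.32623)² + (−0.15107)² + (−0.04297)² + (+0.10643)² = 0.18321
Variance = 0.18321 / 5 = 0.03664
SE* = √0.03664

SE* = 0.1914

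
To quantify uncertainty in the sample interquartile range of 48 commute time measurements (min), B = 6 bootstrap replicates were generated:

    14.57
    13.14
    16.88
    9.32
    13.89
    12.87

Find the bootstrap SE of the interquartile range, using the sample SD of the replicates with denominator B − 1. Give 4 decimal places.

Bootstrap SE is the standard deviation of the 6 replicate interquartile ranges.
Mean of replicates: (14.57 + 13.14 + 16.88 + 9.32 + 13.89 + 12.87) / 6 = 80.67000 / 6 = 13.44500
Sum of squared deviations: (+1.12500)² + (−0.30500)² + (+3.43500)² + (−4.12500)² + (+0.44500)² + (−0.57500)² = 30.70215
Variance = 30.70215 / 5 = 6.14043
SE* = √6.14043

SE* = 2.4780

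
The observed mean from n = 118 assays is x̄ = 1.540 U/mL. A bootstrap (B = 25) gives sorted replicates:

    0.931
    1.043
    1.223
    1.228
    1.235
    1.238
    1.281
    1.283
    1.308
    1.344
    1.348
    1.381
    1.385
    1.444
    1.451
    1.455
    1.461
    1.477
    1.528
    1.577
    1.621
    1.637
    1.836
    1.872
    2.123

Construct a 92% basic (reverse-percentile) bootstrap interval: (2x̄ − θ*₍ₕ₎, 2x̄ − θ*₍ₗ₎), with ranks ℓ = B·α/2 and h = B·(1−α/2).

(1.208, 2.149)

Percentile endpoints at ranks 1 and 24: θ*₍1₎ = 0.931, θ*₍24₎ = 1.872.
Basic interval reflects these around x̄:
  lower = 2 × 1.540 − 1.872 = 1.208
  upper = 2 × 1.540 − 0.931 = 2.149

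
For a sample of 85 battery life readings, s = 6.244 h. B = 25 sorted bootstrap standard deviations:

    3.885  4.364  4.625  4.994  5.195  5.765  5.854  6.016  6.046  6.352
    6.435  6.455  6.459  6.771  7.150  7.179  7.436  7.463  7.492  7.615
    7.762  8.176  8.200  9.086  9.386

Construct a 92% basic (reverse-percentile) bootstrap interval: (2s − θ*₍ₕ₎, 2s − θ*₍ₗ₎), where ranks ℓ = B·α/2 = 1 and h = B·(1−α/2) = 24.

Percentile endpoints at ranks 1 and 24: θ*₍1₎ = 3.885, θ*₍24₎ = 9.086.
Basic interval reflects these around s:
  lower = 2 × 6.244 − 9.086 = 3.402
  upper = 2 × 6.244 − 3.885 = 8.603

(3.402, 8.603)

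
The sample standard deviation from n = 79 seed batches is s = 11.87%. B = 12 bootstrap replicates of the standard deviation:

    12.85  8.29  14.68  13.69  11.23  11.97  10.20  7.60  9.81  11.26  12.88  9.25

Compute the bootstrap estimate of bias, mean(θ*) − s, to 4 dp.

bias = −0.7275

mean(θ*) = (12.85 + 8.29 + 14.68 + 13.69 + 11.23 + 11.97 + 10.20 + 7.60 + 9.81 + 11.26 + 12.88 + 9.25) / 12 = 11.14250
bias = 11.14250 − 11.87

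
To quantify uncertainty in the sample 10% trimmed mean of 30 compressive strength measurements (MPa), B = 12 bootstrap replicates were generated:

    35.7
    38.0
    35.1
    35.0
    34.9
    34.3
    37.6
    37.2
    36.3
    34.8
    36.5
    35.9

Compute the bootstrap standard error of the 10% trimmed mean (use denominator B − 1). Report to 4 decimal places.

Bootstrap SE is the standard deviation of the 12 replicate 10% trimmed means.
Mean of replicates: (35.7 + 38.0 + 35.1 + 35.0 + 34.9 + 34.3 + 37.6 + 37.2 + 36.3 + 34.8 + 36.5 + 35.9) / 12 = 431.30000 / 12 = 35.94167
Sum of squared deviations: (−0.24167)² + (+2.05833)² + (−0.84167)² + (−0.94167)² + (−1.04167)² + (−1.64167)² + (+1.65833)² + (+1.25833)² + (+0.35833)² + (−1.14167)² + (+0.55833)² + (−0.04167)² = 15.74917
Variance = 15.74917 / 11 = 1.43174
SE* = √1.43174

SE* = 1.1966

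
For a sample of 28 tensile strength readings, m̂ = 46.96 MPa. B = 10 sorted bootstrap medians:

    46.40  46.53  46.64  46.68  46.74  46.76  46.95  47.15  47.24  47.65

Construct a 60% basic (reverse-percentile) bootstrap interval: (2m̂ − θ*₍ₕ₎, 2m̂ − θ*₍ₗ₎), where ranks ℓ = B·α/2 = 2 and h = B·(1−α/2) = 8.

Percentile endpoints at ranks 2 and 8: θ*₍2₎ = 46.53, θ*₍8₎ = 47.15.
Basic interval reflects these around m̂:
  lower = 2 × 46.96 − 47.15 = 46.77
  upper = 2 × 46.96 − 46.53 = 47.39

(46.77, 47.39)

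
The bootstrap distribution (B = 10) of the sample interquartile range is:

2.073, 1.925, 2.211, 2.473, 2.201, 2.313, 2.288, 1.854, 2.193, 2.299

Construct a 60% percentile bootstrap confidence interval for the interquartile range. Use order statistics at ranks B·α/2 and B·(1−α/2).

(1.925, 2.299)

Sorted replicates: 1.854, 1.925, 2.073, 2.193, 2.201, 2.211, 2.288, 2.299, 2.313, 2.473
α = 0.40; lower rank = 10 × 0.200 = 2; upper rank = 10 × 0.800 = 8.
The 2nd smallest replicate is 1.925; the 8th is 2.299.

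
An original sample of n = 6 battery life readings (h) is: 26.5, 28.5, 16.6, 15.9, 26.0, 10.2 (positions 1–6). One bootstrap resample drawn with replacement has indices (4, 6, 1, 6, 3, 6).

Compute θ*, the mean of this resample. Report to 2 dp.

θ* = 14.93

Resample values: 15.9, 10.2, 26.5, 10.2, 16.6, 10.2.
Mean = (15.9 + 10.2 + 26.5 + 10.2 + 16.6 + 10.2) / 6 = 89.60 / 6 = 14.93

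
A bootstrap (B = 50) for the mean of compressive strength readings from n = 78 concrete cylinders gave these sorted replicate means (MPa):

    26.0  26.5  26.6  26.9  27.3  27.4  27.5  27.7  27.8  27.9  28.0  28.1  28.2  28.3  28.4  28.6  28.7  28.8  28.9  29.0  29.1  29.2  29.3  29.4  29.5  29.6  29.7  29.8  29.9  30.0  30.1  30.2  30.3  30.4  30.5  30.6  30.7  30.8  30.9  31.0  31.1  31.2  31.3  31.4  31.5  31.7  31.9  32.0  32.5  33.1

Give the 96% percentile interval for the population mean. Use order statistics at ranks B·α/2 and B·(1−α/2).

(26.0, 32.5)

α = 0.04; lower rank = 50 × 0.020 = 1; upper rank = 50 × 0.980 = 49.
The 1st smallest replicate is 26.0; the 49th is 32.5.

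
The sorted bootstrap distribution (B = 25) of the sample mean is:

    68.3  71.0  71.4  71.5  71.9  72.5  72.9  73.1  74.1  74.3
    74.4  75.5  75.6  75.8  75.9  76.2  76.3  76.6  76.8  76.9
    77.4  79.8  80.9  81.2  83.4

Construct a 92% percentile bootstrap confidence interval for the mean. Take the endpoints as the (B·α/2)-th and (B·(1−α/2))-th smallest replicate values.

(68.3, 81.2)

α = 0.08; lower rank = 25 × 0.040 = 1; upper rank = 25 × 0.960 = 24.
The 1st smallest replicate is 68.3; the 24th is 81.2.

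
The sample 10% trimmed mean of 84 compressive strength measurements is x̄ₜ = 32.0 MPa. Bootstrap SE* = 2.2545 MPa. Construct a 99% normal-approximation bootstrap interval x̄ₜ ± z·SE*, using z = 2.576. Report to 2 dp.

(26.19, 37.81)

Margin = 2.576 × 2.2545 = 5.808
Interval: 32.0 ± 5.808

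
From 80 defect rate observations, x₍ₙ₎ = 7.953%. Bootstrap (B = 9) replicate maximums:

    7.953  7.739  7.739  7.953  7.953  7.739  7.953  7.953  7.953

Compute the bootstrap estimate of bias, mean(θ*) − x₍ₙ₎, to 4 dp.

bias = −0.0713

mean(θ*) = (7.953 + 7.739 + 7.739 + 7.953 + 7.953 + 7.739 + 7.953 + 7.953 + 7.953) / 9 = 7.88167
bias = 7.88167 − 7.953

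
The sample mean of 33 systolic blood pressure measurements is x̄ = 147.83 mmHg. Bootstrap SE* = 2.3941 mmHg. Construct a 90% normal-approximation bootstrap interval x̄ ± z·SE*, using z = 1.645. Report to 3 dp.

Margin = 1.645 × 2.3941 = 3.9383
Interval: 147.83 ± 3.9383

(143.892, 151.768)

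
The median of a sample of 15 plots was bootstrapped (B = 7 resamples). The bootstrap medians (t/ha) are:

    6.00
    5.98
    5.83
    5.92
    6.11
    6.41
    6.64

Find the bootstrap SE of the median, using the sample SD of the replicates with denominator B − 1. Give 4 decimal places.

Bootstrap SE is the standard deviation of the 7 replicate medians.
Mean of replicates: (6.00 + 5.98 + 5.83 + 5.92 + 6.11 + 6.41 + 6.64) / 7 = 42.89000 / 7 = 6.12714
Sum of squared deviations: (−0.12714)² + (−0.14714)² + (−0.29714)² + (−0.20714)² + (−0.01714)² + (+0.28286)² + (+0.51286)² = 0.51234
Variance = 0.51234 / 6 = 0.08539
SE* = √0.08539

SE* = 0.2922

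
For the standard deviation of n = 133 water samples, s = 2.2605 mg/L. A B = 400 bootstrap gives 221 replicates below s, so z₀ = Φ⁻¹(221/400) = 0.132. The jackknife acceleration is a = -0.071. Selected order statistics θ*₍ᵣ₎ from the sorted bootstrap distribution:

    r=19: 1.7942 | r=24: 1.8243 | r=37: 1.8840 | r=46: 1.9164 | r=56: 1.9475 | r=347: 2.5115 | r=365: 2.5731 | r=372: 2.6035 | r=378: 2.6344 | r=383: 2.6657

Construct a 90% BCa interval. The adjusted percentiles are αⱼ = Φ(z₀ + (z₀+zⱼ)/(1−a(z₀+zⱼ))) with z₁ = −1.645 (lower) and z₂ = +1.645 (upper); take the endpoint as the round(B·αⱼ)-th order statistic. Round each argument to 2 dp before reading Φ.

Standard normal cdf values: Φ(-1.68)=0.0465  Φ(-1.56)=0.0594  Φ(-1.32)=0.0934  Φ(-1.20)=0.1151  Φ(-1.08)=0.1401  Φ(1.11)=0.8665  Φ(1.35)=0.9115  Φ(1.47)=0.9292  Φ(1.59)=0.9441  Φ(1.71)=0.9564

(1.8243, 2.6657)

Lower: z₀ + z₁ = 0.132 + (-1.645) = -1.513; 1 − a(z₀+z₁) = 1 − (-0.071)(-1.513) = 0.8926; argument = 0.132 + (-1.513)/0.8926 = -1.5631 → -1.56.
α₁ = Φ(-1.56) = 0.0594; rank = round(400 × 0.0594) = 24; θ*₍24₎ = 1.8243.
Upper: z₀ + z₂ = 1.777; 1 − a(z₀+z₂) = 1.1262; argument = 1.7099 → 1.71; α₂ = 0.9564; rank = 383; θ*₍383₎ = 2.6657.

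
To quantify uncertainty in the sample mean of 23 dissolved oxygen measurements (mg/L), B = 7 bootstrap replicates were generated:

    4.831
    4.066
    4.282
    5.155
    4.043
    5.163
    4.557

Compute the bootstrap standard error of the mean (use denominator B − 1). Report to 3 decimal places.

SE* = 0.479

Bootstrap SE is the standard deviation of the 7 replicate means.
Mean of replicates: (4.831 + 4.066 + 4.282 + 5.155 + 4.043 + 5.163 + 4.557) / 7 = 32.0970 / 7 = 4.5853
Sum of squared deviations: (+0.2457)² + (−0.5193)² + (−0.3033)² + (+0.5697)² + (−0.5423)² + (+0.5777)² + (−0.0283)² = 1.3752
Variance = 1.3752 / 6 = 0.2292
SE* = √0.2292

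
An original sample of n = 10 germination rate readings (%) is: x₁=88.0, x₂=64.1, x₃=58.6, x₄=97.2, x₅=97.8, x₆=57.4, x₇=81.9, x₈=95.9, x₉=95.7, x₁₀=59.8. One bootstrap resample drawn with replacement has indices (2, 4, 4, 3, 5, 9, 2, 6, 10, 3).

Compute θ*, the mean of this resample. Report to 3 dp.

Resample values: 64.1, 97.2, 97.2, 58.6, 97.8, 95.7, 64.1, 57.4, 59.8, 58.6.
Mean = (64.1 + 97.2 + 97.2 + 58.6 + 97.8 + 95.7 + 64.1 + 57.4 + 59.8 + 58.6) / 10 = 750.50 / 10 = 75.050

θ* = 75.050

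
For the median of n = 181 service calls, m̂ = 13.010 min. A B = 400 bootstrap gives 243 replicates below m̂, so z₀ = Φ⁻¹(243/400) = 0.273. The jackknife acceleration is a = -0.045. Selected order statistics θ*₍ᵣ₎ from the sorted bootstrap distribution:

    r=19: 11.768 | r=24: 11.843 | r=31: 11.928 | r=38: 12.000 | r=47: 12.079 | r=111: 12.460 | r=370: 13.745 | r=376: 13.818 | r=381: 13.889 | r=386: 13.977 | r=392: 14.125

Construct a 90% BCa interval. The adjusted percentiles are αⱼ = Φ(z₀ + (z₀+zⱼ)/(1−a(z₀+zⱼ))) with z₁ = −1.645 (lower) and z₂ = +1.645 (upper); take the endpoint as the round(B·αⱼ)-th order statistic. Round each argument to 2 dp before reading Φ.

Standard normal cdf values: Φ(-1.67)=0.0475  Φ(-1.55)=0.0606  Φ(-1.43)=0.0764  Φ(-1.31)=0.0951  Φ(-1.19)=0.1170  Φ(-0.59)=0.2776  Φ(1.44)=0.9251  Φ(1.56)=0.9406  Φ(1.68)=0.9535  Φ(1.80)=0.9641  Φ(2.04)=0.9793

(12.079, 14.125)

Lower: z₀ + z₁ = 0.273 + (-1.645) = -1.372; 1 − a(z₀+z₁) = 1 − (-0.045)(-1.372) = 0.9383; argument = 0.273 + (-1.372)/0.9383 = -1.1893 → -1.19.
α₁ = Φ(-1.19) = 0.1170; rank = round(400 × 0.1170) = 47; θ*₍47₎ = 12.079.
Upper: z₀ + z₂ = 1.918; 1 − a(z₀+z₂) = 1.0863; argument = 2.0386 → 2.04; α₂ = 0.9793; rank = 392; θ*₍392₎ = 14.125.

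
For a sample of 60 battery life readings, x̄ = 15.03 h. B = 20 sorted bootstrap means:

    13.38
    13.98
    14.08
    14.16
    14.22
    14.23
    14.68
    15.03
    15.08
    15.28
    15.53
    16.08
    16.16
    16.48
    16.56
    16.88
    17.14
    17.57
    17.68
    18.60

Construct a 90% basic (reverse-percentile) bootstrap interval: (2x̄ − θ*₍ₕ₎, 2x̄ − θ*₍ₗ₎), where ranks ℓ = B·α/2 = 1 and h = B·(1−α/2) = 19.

Percentile endpoints at ranks 1 and 19: θ*₍1₎ = 13.38, θ*₍19₎ = 17.68.
Basic interval reflects these around x̄:
  lower = 2 × 15.03 − 17.68 = 12.38
  upper = 2 × 15.03 − 13.38 = 16.68

(12.38, 16.68)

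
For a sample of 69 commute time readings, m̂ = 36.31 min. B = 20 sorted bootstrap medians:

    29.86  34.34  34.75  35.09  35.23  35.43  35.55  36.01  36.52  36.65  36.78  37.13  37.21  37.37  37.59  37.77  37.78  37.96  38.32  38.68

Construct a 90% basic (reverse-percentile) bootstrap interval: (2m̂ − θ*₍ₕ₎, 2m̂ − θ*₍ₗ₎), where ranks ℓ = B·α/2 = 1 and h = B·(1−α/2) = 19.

Percentile endpoints at ranks 1 and 19: θ*₍1₎ = 29.86, θ*₍19₎ = 38.32.
Basic interval reflects these around m̂:
  lower = 2 × 36.31 − 38.32 = 34.30
  upper = 2 × 36.31 − 29.86 = 42.76

(34.30, 42.76)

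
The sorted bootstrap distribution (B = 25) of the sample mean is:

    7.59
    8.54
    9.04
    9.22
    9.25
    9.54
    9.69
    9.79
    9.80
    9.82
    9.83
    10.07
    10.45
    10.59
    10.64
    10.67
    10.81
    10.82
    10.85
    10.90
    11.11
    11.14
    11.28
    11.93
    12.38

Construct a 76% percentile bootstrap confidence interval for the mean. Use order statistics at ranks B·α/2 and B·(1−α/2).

(9.04, 11.14)

α = 0.24; lower rank = 25 × 0.120 = 3; upper rank = 25 × 0.880 = 22.
The 3rd smallest replicate is 9.04; the 22nd is 11.14.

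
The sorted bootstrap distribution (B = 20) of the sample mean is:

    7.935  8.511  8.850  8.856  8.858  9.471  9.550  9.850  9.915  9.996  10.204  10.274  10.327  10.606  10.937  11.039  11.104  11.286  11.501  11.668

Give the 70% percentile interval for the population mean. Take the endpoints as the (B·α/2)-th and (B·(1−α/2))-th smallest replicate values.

(8.850, 11.104)

α = 0.30; lower rank = 20 × 0.150 = 3; upper rank = 20 × 0.850 = 17.
The 3rd smallest replicate is 8.850; the 17th is 11.104.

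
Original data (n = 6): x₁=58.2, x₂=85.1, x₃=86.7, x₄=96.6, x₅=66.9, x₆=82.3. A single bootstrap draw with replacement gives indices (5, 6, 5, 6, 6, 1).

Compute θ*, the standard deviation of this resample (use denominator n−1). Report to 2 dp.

θ* = 10.51

Resample values: 66.9, 82.3, 66.9, 82.3, 82.3, 58.2.
Mean = 73.1500; sum of squared deviations = 552.7950
s² = 552.7950 / 5 = 110.5590
s = √110.5590 = 10.51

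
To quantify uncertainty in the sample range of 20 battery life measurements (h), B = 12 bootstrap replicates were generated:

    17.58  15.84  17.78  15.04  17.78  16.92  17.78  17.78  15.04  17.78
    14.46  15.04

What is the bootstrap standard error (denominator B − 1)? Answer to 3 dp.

SE* = 1.364

Bootstrap SE is the standard deviation of the 12 replicate ranges.
Mean of replicates: (17.58 + 15.84 + 17.78 + 15.04 + 17.78 + 16.92 + 17.78 + 17.78 + 15.04 + 17.78 + 14.46 + 15.04) / 12 = 198.8200 / 12 = 16.5683
Sum of squared deviations: (+1.0117)² + (−0.7283)² + (+1.2117)² + (−1.5283)² + (+1.2117)² + (+0.3517)² + (+1.2117)² + (+1.2117)² + (−1.5283)² + (+1.2117)² + (−2.1083)² + (−1.5283)² = 20.4708
Variance = 20.4708 / 11 = 1.8610
SE* = √1.8610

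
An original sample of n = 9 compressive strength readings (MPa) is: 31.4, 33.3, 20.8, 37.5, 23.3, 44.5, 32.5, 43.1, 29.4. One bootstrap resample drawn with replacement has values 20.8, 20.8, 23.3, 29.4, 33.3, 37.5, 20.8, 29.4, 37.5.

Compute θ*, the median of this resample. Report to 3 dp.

θ* = 29.400

Sorted: 20.8, 20.8, 20.8, 23.3, 29.4, 29.4, 33.3, 37.5, 37.5
Median = middle value = 29.400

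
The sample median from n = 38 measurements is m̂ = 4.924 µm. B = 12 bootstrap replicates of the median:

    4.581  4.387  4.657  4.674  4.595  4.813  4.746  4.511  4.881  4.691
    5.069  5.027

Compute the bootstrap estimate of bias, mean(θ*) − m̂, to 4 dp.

bias = −0.2047

mean(θ*) = (4.581 + 4.387 + 4.657 + 4.674 + 4.595 + 4.813 + 4.746 + 4.511 + 4.881 + 4.691 + 5.069 + 5.027) / 12 = 4.71933
bias = 4.71933 − 4.924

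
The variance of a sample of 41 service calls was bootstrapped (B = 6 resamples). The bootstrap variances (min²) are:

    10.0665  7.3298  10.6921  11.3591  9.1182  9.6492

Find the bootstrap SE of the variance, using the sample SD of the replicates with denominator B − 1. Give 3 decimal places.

SE* = 1.402

Bootstrap SE is the standard deviation of the 6 replicate variances.
Mean of replicates: (10.0665 + 7.3298 + 10.6921 + 11.3591 + 9.1182 + 9.6492) / 6 = 58.21490 / 6 = 9.70248
Sum of squared deviations: (+0.36402)² + (−2.37268)² + (+0.98962)² + (+1.65662)² + (−0.58428)² + (−0.05328)² = 9.83008
Variance = 9.83008 / 5 = 1.96602
SE* = √1.96602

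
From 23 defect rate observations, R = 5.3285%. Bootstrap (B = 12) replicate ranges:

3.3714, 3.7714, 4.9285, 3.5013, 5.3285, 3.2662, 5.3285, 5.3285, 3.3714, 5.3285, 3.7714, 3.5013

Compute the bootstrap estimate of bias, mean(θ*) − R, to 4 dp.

bias = −1.0954

mean(θ*) = (3.3714 + 3.7714 + 4.9285 + 3.5013 + 5.3285 + 3.2662 + 5.3285 + 5.3285 + 3.3714 + 5.3285 + 3.7714 + 3.5013) / 12 = 4.23308
bias = 4.23308 − 5.3285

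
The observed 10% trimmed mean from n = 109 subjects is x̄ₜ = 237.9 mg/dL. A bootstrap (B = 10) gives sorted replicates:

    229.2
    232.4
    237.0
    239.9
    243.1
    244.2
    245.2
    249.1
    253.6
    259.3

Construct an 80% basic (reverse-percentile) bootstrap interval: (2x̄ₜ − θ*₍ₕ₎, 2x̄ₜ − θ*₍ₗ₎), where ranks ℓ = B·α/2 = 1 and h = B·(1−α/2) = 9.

Percentile endpoints at ranks 1 and 9: θ*₍1₎ = 229.2, θ*₍9₎ = 253.6.
Basic interval reflects these around x̄ₜ:
  lower = 2 × 237.9 − 253.6 = 222.2
  upper = 2 × 237.9 − 229.2 = 246.6

(222.2, 246.6)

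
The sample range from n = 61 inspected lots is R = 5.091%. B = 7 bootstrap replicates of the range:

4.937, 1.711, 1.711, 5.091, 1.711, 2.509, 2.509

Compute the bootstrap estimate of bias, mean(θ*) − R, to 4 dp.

bias = −2.2083

mean(θ*) = (4.937 + 1.711 + 1.711 + 5.091 + 1.711 + 2.509 + 2.509) / 7 = 2.88271
bias = 2.88271 − 5.091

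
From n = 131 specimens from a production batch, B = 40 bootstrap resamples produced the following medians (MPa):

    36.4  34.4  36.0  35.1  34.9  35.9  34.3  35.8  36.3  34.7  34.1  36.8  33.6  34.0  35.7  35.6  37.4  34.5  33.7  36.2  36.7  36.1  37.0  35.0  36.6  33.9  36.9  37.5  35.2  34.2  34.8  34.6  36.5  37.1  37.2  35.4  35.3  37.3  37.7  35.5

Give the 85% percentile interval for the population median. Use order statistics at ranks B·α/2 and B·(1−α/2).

(33.9, 37.3)

Sorted replicates: 33.6, 33.7, 33.9, 34.0, 34.1, 34.2, 34.3, 34.4, 34.5, 34.6, 34.7, 34.8, 34.9, 35.0, 35.1, 35.2, 35.3, 35.4, 35.5, 35.6, 35.7, 35.8, 35.9, 36.0, 36.1, 36.2, 36.3, 36.4, 36.5, 36.6, 36.7, 36.8, 36.9, 37.0, 37.1, 37.2, 37.3, 37.4, 37.5, 37.7
α = 0.15; lower rank = 40 × 0.075 = 3; upper rank = 40 × 0.925 = 37.
The 3rd smallest replicate is 33.9; the 37th is 37.3.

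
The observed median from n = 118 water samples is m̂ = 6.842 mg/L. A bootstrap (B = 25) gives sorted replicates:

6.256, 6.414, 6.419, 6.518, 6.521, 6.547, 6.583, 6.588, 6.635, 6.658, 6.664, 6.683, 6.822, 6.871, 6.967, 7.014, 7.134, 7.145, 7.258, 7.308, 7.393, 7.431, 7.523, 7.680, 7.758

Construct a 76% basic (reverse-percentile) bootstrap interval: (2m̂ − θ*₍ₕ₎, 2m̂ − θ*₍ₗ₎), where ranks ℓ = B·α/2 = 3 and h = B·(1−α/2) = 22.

(6.253, 7.265)

Percentile endpoints at ranks 3 and 22: θ*₍3₎ = 6.419, θ*₍22₎ = 7.431.
Basic interval reflects these around m̂:
  lower = 2 × 6.842 − 7.431 = 6.253
  upper = 2 × 6.842 − 6.419 = 7.265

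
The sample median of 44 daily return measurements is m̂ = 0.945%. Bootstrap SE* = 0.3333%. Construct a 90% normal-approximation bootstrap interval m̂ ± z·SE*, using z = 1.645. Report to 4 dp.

(0.3967, 1.4933)

Margin = 1.645 × 0.3333 = 0.54828
Interval: 0.945 ± 0.54828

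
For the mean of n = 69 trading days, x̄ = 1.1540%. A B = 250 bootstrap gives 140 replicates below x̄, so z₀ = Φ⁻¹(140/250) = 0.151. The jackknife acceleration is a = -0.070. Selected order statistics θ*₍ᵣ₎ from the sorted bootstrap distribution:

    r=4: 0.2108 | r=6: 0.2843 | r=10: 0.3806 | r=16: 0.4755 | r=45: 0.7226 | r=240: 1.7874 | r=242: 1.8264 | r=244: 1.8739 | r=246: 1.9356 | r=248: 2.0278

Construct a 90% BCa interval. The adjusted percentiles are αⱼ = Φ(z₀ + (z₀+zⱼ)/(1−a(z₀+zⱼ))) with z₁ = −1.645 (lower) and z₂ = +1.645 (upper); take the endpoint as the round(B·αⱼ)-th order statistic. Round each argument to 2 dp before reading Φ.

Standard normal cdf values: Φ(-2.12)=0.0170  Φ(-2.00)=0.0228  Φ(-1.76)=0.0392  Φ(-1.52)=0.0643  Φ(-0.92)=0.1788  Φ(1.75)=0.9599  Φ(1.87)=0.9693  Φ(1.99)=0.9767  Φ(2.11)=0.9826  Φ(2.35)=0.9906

Lower: z₀ + z₁ = 0.151 + (-1.645) = -1.494; 1 − a(z₀+z₁) = 1 − (-0.070)(-1.494) = 0.8954; argument = 0.151 + (-1.494)/0.8954 = -1.5175 → -1.52.
α₁ = Φ(-1.52) = 0.0643; rank = round(250 × 0.0643) = 16; θ*₍16₎ = 0.4755.
Upper: z₀ + z₂ = 1.796; 1 − a(z₀+z₂) = 1.1257; argument = 1.7464 → 1.75; α₂ = 0.9599; rank = 240; θ*₍240₎ = 1.7874.

(0.4755, 1.7874)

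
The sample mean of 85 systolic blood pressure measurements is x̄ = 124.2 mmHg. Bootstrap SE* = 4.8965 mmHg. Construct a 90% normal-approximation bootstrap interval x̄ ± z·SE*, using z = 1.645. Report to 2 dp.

(116.15, 132.25)

Margin = 1.645 × 4.8965 = 8.055
Interval: 124.2 ± 8.055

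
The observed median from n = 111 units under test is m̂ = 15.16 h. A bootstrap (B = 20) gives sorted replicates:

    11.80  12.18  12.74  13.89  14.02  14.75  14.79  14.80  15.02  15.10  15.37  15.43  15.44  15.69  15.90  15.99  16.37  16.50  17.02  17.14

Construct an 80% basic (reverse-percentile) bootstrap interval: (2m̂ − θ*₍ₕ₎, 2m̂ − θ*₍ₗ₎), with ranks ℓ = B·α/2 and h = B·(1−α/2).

Percentile endpoints at ranks 2 and 18: θ*₍2₎ = 12.18, θ*₍18₎ = 16.50.
Basic interval reflects these around m̂:
  lower = 2 × 15.16 − 16.50 = 13.82
  upper = 2 × 15.16 − 12.18 = 18.14

(13.82, 18.14)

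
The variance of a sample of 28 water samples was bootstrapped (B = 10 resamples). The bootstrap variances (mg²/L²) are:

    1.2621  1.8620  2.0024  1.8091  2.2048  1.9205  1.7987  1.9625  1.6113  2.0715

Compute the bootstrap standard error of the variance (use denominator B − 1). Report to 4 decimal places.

SE* = 0.2631

Bootstrap SE is the standard deviation of the 10 replicate variances.
Mean of replicates: (1.2621 + 1.8620 + 2.0024 + 1.8091 + 2.2048 + 1.9205 + 1.7987 + 1.9625 + 1.6113 + 2.0715) / 10 = 18.50490 / 10 = 1.85049
Sum of squared deviations: (−0.58839)² + (+0.01151)² + (+0.15191)² + (−0.04139)² + (+0.35431)² + (+0.07001)² + (−0.05179)² + (+0.11201)² + (−0.23919)² + (+0.22101)² = 0.62285
Variance = 0.62285 / 9 = 0.06921
SE* = √0.06921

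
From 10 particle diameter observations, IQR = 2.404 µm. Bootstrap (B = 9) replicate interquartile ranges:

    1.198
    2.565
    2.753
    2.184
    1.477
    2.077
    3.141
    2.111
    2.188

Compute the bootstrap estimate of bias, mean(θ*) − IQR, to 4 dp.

bias = −0.2158

mean(θ*) = (1.198 + 2.565 + 2.753 + 2.184 + 1.477 + 2.077 + 3.141 + 2.111 + 2.188) / 9 = 2.18822
bias = 2.18822 − 2.404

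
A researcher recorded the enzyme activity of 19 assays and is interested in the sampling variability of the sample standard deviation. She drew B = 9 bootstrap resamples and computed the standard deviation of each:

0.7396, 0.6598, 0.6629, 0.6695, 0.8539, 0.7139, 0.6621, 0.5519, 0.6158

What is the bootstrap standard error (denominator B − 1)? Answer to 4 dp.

Bootstrap SE is the standard deviation of the 9 replicate standard deviations.
Mean of replicates: (0.7396 + 0.6598 + 0.6629 + 0.6695 + 0.8539 + 0.7139 + 0.6621 + 0.5519 + 0.6158) / 9 = 6.12940 / 9 = 0.68104
Sum of squared deviations: (+0.05856)² + (−0.02124)² + (−0.01814)² + (−0.01154)² + (+0.17286)² + (+0.03286)² + (−0.01894)² + (−0.12914)² + (−0.06524)² = 0.05660
Variance = 0.05660 / 8 = 0.00707
SE* = √0.00707

SE* = 0.0841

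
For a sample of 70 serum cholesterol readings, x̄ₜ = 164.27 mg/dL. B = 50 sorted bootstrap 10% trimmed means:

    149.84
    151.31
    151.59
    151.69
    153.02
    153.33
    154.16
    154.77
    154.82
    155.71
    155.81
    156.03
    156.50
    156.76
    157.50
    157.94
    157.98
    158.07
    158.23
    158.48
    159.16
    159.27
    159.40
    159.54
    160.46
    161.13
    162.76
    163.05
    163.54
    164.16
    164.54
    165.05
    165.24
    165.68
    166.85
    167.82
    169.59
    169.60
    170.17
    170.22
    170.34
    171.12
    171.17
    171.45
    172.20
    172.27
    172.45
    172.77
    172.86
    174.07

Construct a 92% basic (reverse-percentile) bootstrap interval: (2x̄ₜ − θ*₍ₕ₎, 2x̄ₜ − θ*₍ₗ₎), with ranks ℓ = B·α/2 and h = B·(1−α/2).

(155.77, 177.23)

Percentile endpoints at ranks 2 and 48: θ*₍2₎ = 151.31, θ*₍48₎ = 172.77.
Basic interval reflects these around x̄ₜ:
  lower = 2 × 164.27 − 172.77 = 155.77
  upper = 2 × 164.27 − 151.31 = 177.23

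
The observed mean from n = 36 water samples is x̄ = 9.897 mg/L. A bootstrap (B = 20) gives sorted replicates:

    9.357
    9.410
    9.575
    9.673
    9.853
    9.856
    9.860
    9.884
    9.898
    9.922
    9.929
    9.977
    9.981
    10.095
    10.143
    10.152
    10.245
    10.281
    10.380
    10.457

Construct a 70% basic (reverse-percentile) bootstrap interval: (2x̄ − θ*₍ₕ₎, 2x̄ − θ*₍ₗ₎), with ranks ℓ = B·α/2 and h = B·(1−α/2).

(9.549, 10.219)

Percentile endpoints at ranks 3 and 17: θ*₍3₎ = 9.575, θ*₍17₎ = 10.245.
Basic interval reflects these around x̄:
  lower = 2 × 9.897 − 10.245 = 9.549
  upper = 2 × 9.897 − 9.575 = 10.219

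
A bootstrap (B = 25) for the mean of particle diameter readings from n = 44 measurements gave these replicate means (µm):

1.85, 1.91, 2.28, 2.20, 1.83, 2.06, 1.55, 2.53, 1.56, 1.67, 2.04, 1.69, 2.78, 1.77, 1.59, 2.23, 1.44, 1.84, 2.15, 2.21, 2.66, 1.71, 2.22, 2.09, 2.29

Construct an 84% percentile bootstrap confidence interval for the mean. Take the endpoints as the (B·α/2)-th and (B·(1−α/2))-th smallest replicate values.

Sorted replicates: 1.44, 1.55, 1.56, 1.59, 1.67, 1.69, 1.71, 1.77, 1.83, 1.84, 1.85, 1.91, 2.04, 2.06, 2.09, 2.15, 2.20, 2.21, 2.22, 2.23, 2.28, 2.29, 2.53, 2.66, 2.78
α = 0.16; lower rank = 25 × 0.080 = 2; upper rank = 25 × 0.920 = 23.
The 2nd smallest replicate is 1.55; the 23rd is 2.53.

(1.55, 2.53)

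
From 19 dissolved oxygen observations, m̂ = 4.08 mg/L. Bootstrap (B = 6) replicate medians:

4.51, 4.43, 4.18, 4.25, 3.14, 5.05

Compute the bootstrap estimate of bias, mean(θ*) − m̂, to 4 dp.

bias = +0.1800

mean(θ*) = (4.51 + 4.43 + 4.18 + 4.25 + 3.14 + 5.05) / 6 = 4.26000
bias = 4.26000 − 4.08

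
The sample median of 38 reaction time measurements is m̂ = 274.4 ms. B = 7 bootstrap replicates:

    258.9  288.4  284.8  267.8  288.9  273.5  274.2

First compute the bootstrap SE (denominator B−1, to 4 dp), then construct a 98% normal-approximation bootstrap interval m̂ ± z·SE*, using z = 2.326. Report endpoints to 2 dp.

(248.16, 300.64)

Mean of replicates = 276.6429; sum of squared deviations = 763.8571; SE* = √(763.8571/6) = 11.2832
Margin = 2.326 × 11.2832 = 26.245
Interval: 274.4 ± 26.245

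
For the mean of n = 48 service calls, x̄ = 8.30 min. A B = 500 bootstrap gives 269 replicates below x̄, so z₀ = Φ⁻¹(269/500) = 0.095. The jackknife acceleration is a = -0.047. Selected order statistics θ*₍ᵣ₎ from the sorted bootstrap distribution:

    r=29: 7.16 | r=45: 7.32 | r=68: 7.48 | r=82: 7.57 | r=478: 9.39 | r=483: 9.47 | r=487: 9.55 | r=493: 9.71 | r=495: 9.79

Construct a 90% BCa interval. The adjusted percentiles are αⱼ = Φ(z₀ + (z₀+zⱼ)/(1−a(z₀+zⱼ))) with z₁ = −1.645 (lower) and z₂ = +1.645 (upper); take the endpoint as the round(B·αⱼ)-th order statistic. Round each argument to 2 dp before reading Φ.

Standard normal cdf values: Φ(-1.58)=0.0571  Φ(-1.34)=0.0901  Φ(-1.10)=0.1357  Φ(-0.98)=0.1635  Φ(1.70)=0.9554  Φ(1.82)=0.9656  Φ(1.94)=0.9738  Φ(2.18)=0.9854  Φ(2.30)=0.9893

Lower: z₀ + z₁ = 0.095 + (-1.645) = -1.550; 1 − a(z₀+z₁) = 1 − (-0.047)(-1.550) = 0.9272; argument = 0.095 + (-1.550)/0.9272 = -1.5768 → -1.58.
α₁ = Φ(-1.58) = 0.0571; rank = round(500 × 0.0571) = 29; θ*₍29₎ = 7.16.
Upper: z₀ + z₂ = 1.740; 1 − a(z₀+z₂) = 1.0818; argument = 1.7035 → 1.70; α₂ = 0.9554; rank = 478; θ*₍478₎ = 9.39.

(7.16, 9.39)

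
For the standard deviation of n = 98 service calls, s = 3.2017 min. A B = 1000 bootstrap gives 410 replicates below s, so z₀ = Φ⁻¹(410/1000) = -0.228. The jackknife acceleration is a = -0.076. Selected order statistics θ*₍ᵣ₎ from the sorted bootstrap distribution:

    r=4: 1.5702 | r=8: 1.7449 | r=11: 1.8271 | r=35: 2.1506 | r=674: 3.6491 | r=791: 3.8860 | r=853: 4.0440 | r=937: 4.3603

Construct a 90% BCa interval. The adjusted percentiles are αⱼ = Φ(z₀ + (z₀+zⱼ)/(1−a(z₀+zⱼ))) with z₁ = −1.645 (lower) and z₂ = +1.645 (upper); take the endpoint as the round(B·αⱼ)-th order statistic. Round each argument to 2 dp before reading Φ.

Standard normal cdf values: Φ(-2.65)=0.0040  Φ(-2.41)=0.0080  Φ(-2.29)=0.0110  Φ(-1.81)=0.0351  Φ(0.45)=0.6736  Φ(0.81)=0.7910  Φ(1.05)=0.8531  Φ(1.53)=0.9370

(1.7449, 4.0440)

Lower: z₀ + z₁ = -0.228 + (-1.645) = -1.873; 1 − a(z₀+z₁) = 1 − (-0.076)(-1.873) = 0.8577; argument = -0.228 + (-1.873)/0.8577 = -2.4119 → -2.41.
α₁ = Φ(-2.41) = 0.0080; rank = round(1000 × 0.0080) = 8; θ*₍8₎ = 1.7449.
Upper: z₀ + z₂ = 1.417; 1 − a(z₀+z₂) = 1.1077; argument = 1.0512 → 1.05; α₂ = 0.8531; rank = 853; θ*₍853₎ = 4.0440.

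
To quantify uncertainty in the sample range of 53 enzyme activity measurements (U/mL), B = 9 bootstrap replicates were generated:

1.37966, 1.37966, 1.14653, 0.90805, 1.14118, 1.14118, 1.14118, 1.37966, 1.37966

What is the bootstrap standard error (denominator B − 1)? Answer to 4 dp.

Bootstrap SE is the standard deviation of the 9 replicate ranges.
Mean of replicates: (1.37966 + 1.37966 + 1.14653 + 0.90805 + 1.14118 + 1.14118 + 1.14118 + 1.37966 + 1.37966) / 9 = 10.996760 / 9 = 1.221862
Sum of squared deviations: (+0.157798)² + (+0.157798)² + (−0.075332)² + (−0.313812)² + (−0.080682)² + (−0.080682)² + (−0.080682)² + (+0.157798)² + (+0.157798)² = 0.223282
Variance = 0.223282 / 8 = 0.027910
SE* = √0.027910

SE* = 0.1671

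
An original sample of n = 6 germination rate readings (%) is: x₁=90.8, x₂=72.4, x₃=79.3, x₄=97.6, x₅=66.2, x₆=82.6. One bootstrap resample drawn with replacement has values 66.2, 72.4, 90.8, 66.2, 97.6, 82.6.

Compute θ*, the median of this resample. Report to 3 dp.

θ* = 77.500

Sorted: 66.2, 66.2, 72.4, 82.6, 90.8, 97.6
Median = average of the two middle values = 77.500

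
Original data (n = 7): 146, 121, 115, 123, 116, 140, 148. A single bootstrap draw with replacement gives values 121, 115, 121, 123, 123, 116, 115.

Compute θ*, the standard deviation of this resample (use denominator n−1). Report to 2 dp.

Mean = 119.1429; sum of squared deviations = 80.8571
s² = 80.8571 / 6 = 13.4762
s = √13.4762 = 3.67

θ* = 3.67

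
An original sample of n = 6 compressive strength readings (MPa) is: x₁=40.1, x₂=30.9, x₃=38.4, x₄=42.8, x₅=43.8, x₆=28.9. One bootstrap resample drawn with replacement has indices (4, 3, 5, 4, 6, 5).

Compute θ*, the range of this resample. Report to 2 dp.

θ* = 14.90

Resample values: 42.8, 38.4, 43.8, 42.8, 28.9, 43.8.
Range = 43.8 − 28.9 = 14.90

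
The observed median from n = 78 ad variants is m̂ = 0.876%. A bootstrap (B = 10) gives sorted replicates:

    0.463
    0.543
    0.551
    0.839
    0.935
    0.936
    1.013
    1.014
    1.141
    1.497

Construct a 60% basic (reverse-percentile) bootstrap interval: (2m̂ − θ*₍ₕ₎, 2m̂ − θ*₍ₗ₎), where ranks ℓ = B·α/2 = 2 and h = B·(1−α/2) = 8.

(0.738, 1.209)

Percentile endpoints at ranks 2 and 8: θ*₍2₎ = 0.543, θ*₍8₎ = 1.014.
Basic interval reflects these around m̂:
  lower = 2 × 0.876 − 1.014 = 0.738
  upper = 2 × 0.876 − 0.543 = 1.209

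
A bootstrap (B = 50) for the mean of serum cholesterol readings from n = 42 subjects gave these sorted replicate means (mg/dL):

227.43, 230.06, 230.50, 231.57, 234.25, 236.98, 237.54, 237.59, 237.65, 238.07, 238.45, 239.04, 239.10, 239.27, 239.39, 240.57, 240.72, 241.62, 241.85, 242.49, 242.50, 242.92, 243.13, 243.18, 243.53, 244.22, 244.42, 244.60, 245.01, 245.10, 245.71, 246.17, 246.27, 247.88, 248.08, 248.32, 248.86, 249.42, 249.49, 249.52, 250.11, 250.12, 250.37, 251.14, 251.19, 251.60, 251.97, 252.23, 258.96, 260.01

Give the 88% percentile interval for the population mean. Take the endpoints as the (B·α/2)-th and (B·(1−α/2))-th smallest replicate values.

α = 0.12; lower rank = 50 × 0.060 = 3; upper rank = 50 × 0.940 = 47.
The 3rd smallest replicate is 230.50; the 47th is 251.97.

(230.50, 251.97)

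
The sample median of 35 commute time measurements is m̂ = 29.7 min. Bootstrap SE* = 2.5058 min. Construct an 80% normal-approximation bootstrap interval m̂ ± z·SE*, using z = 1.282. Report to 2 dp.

(26.49, 32.91)

Margin = 1.282 × 2.5058 = 3.212
Interval: 29.7 ± 3.212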